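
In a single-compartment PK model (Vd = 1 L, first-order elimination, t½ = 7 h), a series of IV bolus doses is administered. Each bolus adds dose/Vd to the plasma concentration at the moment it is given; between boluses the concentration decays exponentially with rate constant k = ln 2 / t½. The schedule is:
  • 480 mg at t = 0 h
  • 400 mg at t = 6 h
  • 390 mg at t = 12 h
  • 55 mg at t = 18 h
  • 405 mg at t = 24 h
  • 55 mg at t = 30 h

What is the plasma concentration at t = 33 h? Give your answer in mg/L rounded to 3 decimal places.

314.074 mg/L

k = ln 2 / 7 = 0.09902 per h
Dose 1 (480 mg at t=0 h): 480·exp(−0.09902·33) = 18.285 mg/L
Dose 2 (400 mg at t=6 h): 400·exp(−0.09902·27) = 27.602 mg/L
Dose 3 (390 mg at t=12 h): 390·exp(−0.09902·21) = 48.750 mg/L
Dose 4 (55 mg at t=18 h): 55·exp(−0.09902·15) = 12.454 mg/L
Dose 5 (405 mg at t=24 h): 405·exp(−0.09902·9) = 166.118 mg/L
Dose 6 (55 mg at t=30 h): 55·exp(−0.09902·3) = 40.865 mg/L
C(33) = 18.285 + 27.602 + 48.750 + 12.454 + 166.118 + 40.865 = 314.074 mg/L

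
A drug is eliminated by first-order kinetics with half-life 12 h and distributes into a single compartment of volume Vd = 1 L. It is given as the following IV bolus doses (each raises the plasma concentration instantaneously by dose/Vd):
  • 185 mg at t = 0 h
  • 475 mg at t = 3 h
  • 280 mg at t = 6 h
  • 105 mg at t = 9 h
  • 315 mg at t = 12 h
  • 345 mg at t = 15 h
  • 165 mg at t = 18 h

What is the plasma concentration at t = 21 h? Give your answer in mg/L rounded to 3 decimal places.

k = ln 2 / 12 = 0.05776 per h
Dose 1 (185 mg at t=0 h): 185·exp(−0.05776·21) = 55.001 mg/L
Dose 2 (475 mg at t=3 h): 475·exp(−0.05776·18) = 167.938 mg/L
Dose 3 (280 mg at t=6 h): 280·exp(−0.05776·15) = 117.725 mg/L
Dose 4 (105 mg at t=9 h): 105·exp(−0.05776·12) = 52.500 mg/L
Dose 5 (315 mg at t=12 h): 315·exp(−0.05776·9) = 187.300 mg/L
Dose 6 (345 mg at t=15 h): 345·exp(−0.05776·6) = 243.952 mg/L
Dose 7 (165 mg at t=18 h): 165·exp(−0.05776·3) = 138.748 mg/L
C(21) = 55.001 + 167.938 + 117.725 + 52.500 + 187.300 + 243.952 + 138.748 = 963.164 mg/L

963.164 mg/L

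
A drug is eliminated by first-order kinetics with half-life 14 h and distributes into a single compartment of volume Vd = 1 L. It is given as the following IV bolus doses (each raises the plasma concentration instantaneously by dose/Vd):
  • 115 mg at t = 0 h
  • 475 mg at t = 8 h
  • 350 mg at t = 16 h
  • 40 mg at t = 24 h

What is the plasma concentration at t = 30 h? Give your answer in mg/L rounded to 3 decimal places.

390.585 mg/L

k = ln 2 / 14 = 0.04951 per h
Dose 1 (115 mg at t=0 h): 115·exp(−0.04951·30) = 26.040 mg/L
Dose 2 (475 mg at t=8 h): 475·exp(−0.04951·22) = 159.826 mg/L
Dose 3 (350 mg at t=16 h): 350·exp(−0.04951·14) = 175.000 mg/L
Dose 4 (40 mg at t=24 h): 40·exp(−0.04951·6) = 29.720 mg/L
C(30) = 26.040 + 159.826 + 175.000 + 29.720 = 390.585 mg/L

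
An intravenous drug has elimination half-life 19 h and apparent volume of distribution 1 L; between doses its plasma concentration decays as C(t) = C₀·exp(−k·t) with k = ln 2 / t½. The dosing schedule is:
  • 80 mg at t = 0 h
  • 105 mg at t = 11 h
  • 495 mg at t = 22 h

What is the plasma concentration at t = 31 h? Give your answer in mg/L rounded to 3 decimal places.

432.899 mg/L

k = ln 2 / 19 = 0.03648 per h
Dose 1 (80 mg at t=0 h): 80·exp(−0.03648·31) = 25.819 mg/L
Dose 2 (105 mg at t=11 h): 105·exp(−0.03648·20) = 50.619 mg/L
Dose 3 (495 mg at t=22 h): 495·exp(−0.03648·9) = 356.461 mg/L
C(31) = 25.819 + 50.619 + 356.461 = 432.899 mg/L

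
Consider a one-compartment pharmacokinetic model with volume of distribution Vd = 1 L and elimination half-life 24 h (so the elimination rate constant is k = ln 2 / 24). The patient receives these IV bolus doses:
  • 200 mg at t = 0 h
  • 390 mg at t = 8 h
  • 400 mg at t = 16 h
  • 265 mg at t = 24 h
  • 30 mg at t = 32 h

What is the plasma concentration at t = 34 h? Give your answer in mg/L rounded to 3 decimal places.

k = ln 2 / 24 = 0.02888 per h
Dose 1 (200 mg at t=0 h): 200·exp(−0.02888·34) = 74.915 mg/L
Dose 2 (390 mg at t=8 h): 390·exp(−0.02888·26) = 184.055 mg/L
Dose 3 (400 mg at t=16 h): 400·exp(−0.02888·18) = 237.841 mg/L
Dose 4 (265 mg at t=24 h): 265·exp(−0.02888·10) = 198.526 mg/L
Dose 5 (30 mg at t=32 h): 30·exp(−0.02888·2) = 28.316 mg/L
C(34) = 74.915 + 184.055 + 237.841 + 198.526 + 28.316 = 723.654 mg/L

723.654 mg/L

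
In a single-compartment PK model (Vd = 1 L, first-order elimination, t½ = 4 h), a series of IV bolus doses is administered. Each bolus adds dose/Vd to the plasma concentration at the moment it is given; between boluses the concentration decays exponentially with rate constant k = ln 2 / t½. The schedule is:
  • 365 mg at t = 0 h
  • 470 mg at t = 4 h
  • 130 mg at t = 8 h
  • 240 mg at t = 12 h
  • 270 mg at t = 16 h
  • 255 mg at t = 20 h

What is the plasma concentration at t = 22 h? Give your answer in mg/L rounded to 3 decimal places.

k = ln 2 / 4 = 0.17329 per h
Dose 1 (365 mg at t=0 h): 365·exp(−0.17329·22) = 8.065 mg/L
Dose 2 (470 mg at t=4 h): 470·exp(−0.17329·18) = 20.771 mg/L
Dose 3 (130 mg at t=8 h): 130·exp(−0.17329·14) = 11.490 mg/L
Dose 4 (240 mg at t=12 h): 240·exp(−0.17329·10) = 42.426 mg/L
Dose 5 (270 mg at t=16 h): 270·exp(−0.17329·6) = 95.459 mg/L
Dose 6 (255 mg at t=20 h): 255·exp(−0.17329·2) = 180.312 mg/L
C(22) = 8.065 + 20.771 + 11.490 + 42.426 + 95.459 + 180.312 = 358.525 mg/L

358.525 mg/L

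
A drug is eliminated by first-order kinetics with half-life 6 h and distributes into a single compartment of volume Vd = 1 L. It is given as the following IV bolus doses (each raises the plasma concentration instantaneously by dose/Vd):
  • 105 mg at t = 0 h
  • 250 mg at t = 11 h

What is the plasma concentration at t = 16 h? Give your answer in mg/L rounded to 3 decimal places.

156.844 mg/L

k = ln 2 / 6 = 0.11552 per h
Dose 1 (105 mg at t=0 h): 105·exp(−0.11552·16) = 16.536 mg/L
Dose 2 (250 mg at t=11 h): 250·exp(−0.11552·5) = 140.308 mg/L
C(16) = 16.536 + 140.308 = 156.844 mg/L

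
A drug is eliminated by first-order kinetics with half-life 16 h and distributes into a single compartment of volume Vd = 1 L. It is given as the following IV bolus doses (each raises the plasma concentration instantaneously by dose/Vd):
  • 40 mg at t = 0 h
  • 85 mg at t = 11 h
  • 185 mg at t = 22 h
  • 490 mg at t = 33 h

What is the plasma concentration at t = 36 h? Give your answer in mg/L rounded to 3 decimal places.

k = ln 2 / 16 = 0.04332 per h
Dose 1 (40 mg at t=0 h): 40·exp(−0.04332·36) = 8.409 mg/L
Dose 2 (85 mg at t=11 h): 85·exp(−0.04332·25) = 28.778 mg/L
Dose 3 (185 mg at t=22 h): 185·exp(−0.04332·14) = 100.872 mg/L
Dose 4 (490 mg at t=33 h): 490·exp(−0.04332·3) = 430.282 mg/L
C(36) = 8.409 + 28.778 + 100.872 + 430.282 = 568.341 mg/L

568.341 mg/L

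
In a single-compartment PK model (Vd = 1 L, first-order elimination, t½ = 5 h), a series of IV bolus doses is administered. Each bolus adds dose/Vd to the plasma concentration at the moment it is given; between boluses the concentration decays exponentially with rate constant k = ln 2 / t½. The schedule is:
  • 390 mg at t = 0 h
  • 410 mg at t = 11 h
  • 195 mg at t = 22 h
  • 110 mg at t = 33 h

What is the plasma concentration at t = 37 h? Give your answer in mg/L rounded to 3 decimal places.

k = ln 2 / 5 = 0.13863 per h
Dose 1 (390 mg at t=0 h): 390·exp(−0.13863·37) = 2.309 mg/L
Dose 2 (410 mg at t=11 h): 410·exp(−0.13863·26) = 11.154 mg/L
Dose 3 (195 mg at t=22 h): 195·exp(−0.13863·15) = 24.375 mg/L
Dose 4 (110 mg at t=33 h): 110·exp(−0.13863·4) = 63.178 mg/L
C(37) = 2.309 + 11.154 + 24.375 + 63.178 = 101.016 mg/L

101.016 mg/L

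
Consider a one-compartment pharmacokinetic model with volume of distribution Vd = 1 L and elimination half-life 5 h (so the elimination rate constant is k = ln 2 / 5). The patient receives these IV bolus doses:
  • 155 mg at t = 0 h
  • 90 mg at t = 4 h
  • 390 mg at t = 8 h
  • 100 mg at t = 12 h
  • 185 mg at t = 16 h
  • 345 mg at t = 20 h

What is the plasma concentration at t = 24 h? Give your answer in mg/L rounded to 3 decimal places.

331.753 mg/L

k = ln 2 / 5 = 0.13863 per h
Dose 1 (155 mg at t=0 h): 155·exp(−0.13863·24) = 5.564 mg/L
Dose 2 (90 mg at t=4 h): 90·exp(−0.13863·20) = 5.625 mg/L
Dose 3 (390 mg at t=8 h): 390·exp(−0.13863·16) = 42.439 mg/L
Dose 4 (100 mg at t=12 h): 100·exp(−0.13863·12) = 18.946 mg/L
Dose 5 (185 mg at t=16 h): 185·exp(−0.13863·8) = 61.027 mg/L
Dose 6 (345 mg at t=20 h): 345·exp(−0.13863·4) = 198.150 mg/L
C(24) = 5.564 + 5.625 + 42.439 + 18.946 + 61.027 + 198.150 = 331.753 mg/L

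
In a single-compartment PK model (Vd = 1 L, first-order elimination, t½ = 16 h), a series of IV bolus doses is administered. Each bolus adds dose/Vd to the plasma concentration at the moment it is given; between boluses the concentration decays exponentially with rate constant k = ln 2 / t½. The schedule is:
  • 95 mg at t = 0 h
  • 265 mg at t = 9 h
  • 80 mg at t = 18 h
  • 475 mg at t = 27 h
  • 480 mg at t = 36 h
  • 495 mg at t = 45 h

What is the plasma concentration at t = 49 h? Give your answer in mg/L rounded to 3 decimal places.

951.793 mg/L

k = ln 2 / 16 = 0.04332 per h
Dose 1 (95 mg at t=0 h): 95·exp(−0.04332·49) = 11.372 mg/L
Dose 2 (265 mg at t=9 h): 265·exp(−0.04332·40) = 46.846 mg/L
Dose 3 (80 mg at t=18 h): 80·exp(−0.04332·31) = 20.885 mg/L
Dose 4 (475 mg at t=27 h): 475·exp(−0.04332·22) = 183.138 mg/L
Dose 5 (480 mg at t=36 h): 480·exp(−0.04332·13) = 273.309 mg/L
Dose 6 (495 mg at t=45 h): 495·exp(−0.04332·4) = 416.244 mg/L
C(49) = 11.372 + 46.846 + 20.885 + 183.138 + 273.309 + 416.244 = 951.793 mg/L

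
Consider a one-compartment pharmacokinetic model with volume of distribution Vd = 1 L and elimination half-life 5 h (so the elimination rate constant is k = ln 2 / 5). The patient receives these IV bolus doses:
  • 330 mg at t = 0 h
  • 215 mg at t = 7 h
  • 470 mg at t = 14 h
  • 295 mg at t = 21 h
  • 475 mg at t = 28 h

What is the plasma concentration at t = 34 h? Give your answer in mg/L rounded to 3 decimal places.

k = ln 2 / 5 = 0.13863 per h
Dose 1 (330 mg at t=0 h): 330·exp(−0.13863·34) = 2.961 mg/L
Dose 2 (215 mg at t=7 h): 215·exp(−0.13863·27) = 5.092 mg/L
Dose 3 (470 mg at t=14 h): 470·exp(−0.13863·20) = 29.375 mg/L
Dose 4 (295 mg at t=21 h): 295·exp(−0.13863·13) = 48.657 mg/L
Dose 5 (475 mg at t=28 h): 475·exp(−0.13863·6) = 206.756 mg/L
C(34) = 2.961 + 5.092 + 29.375 + 48.657 + 206.756 = 292.841 mg/L

292.841 mg/L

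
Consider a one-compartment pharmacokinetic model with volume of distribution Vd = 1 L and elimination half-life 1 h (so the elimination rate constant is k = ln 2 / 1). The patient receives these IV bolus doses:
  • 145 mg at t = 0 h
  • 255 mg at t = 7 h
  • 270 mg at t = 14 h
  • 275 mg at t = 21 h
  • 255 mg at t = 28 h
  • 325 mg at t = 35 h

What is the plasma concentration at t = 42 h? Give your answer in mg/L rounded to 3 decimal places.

k = ln 2 / 1 = 0.69315 per h
Dose 1 (145 mg at t=0 h): 145·exp(−0.69315·42) = 0.000 mg/L
Dose 2 (255 mg at t=7 h): 255·exp(−0.69315·35) = 0.000 mg/L
Dose 3 (270 mg at t=14 h): 270·exp(−0.69315·28) = 0.000 mg/L
Dose 4 (275 mg at t=21 h): 275·exp(−0.69315·21) = 0.000 mg/L
Dose 5 (255 mg at t=28 h): 255·exp(−0.69315·14) = 0.016 mg/L
Dose 6 (325 mg at t=35 h): 325·exp(−0.69315·7) = 2.539 mg/L
C(42) = 0.000 + 0.000 + 0.000 + 0.000 + 0.016 + 2.539 = 2.555 mg/L

2.555 mg/L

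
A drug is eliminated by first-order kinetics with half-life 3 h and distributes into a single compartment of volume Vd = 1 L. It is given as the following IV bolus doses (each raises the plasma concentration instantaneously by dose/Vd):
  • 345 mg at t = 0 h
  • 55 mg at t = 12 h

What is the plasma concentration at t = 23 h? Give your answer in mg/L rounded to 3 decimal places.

k = ln 2 / 3 = 0.23105 per h
Dose 1 (345 mg at t=0 h): 345·exp(−0.23105·23) = 1.698 mg/L
Dose 2 (55 mg at t=12 h): 55·exp(−0.23105·11) = 4.331 mg/L
C(23) = 1.698 + 4.331 = 6.029 mg/L

6.029 mg/L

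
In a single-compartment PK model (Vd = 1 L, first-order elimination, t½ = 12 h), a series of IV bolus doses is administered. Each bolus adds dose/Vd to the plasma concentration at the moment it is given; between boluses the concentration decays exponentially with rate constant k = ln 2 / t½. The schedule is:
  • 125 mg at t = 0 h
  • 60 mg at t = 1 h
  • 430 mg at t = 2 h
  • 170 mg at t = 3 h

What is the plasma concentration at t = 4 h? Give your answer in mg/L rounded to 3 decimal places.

693.211 mg/L

k = ln 2 / 12 = 0.05776 per h
Dose 1 (125 mg at t=0 h): 125·exp(−0.05776·4) = 99.213 mg/L
Dose 2 (60 mg at t=1 h): 60·exp(−0.05776·3) = 50.454 mg/L
Dose 3 (430 mg at t=2 h): 430·exp(−0.05776·2) = 383.086 mg/L
Dose 4 (170 mg at t=3 h): 170·exp(−0.05776·1) = 160.459 mg/L
C(4) = 99.213 + 50.454 + 383.086 + 160.459 = 693.211 mg/L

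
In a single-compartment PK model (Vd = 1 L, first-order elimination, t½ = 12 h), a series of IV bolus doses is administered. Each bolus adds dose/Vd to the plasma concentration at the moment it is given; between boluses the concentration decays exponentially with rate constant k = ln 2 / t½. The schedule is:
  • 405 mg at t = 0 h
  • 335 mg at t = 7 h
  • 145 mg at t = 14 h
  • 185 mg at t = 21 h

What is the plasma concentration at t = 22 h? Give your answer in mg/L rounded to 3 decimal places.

k = ln 2 / 12 = 0.05776 per h
Dose 1 (405 mg at t=0 h): 405·exp(−0.05776·22) = 113.649 mg/L
Dose 2 (335 mg at t=7 h): 335·exp(−0.05776·15) = 140.850 mg/L
Dose 3 (145 mg at t=14 h): 145·exp(−0.05776·8) = 91.344 mg/L
Dose 4 (185 mg at t=21 h): 185·exp(−0.05776·1) = 174.617 mg/L
C(22) = 113.649 + 140.850 + 91.344 + 174.617 = 520.460 mg/L

520.460 mg/L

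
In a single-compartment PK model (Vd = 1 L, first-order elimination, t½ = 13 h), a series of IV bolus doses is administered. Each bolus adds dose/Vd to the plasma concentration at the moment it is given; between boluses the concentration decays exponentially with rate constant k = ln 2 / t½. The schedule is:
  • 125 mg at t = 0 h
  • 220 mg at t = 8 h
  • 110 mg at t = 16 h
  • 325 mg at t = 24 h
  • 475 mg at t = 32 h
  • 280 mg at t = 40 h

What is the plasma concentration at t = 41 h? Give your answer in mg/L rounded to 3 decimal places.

771.629 mg/L

k = ln 2 / 13 = 0.05332 per h
Dose 1 (125 mg at t=0 h): 125·exp(−0.05332·41) = 14.045 mg/L
Dose 2 (220 mg at t=8 h): 220·exp(−0.05332·33) = 37.868 mg/L
Dose 3 (110 mg at t=16 h): 110·exp(−0.05332·25) = 29.006 mg/L
Dose 4 (325 mg at t=24 h): 325·exp(−0.05332·17) = 131.289 mg/L
Dose 5 (475 mg at t=32 h): 475·exp(−0.05332·9) = 293.960 mg/L
Dose 6 (280 mg at t=40 h): 280·exp(−0.05332·1) = 265.462 mg/L
C(41) = 14.045 + 37.868 + 29.006 + 131.289 + 293.960 + 265.462 = 771.629 mg/L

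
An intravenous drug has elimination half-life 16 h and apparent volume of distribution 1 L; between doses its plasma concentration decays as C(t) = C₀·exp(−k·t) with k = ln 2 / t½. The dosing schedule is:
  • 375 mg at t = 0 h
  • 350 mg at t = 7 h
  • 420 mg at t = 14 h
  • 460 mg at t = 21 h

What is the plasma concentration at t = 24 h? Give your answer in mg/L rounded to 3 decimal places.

976.437 mg/L

k = ln 2 / 16 = 0.04332 per h
Dose 1 (375 mg at t=0 h): 375·exp(−0.04332·24) = 132.583 mg/L
Dose 2 (350 mg at t=7 h): 350·exp(−0.04332·17) = 167.581 mg/L
Dose 3 (420 mg at t=14 h): 420·exp(−0.04332·10) = 272.336 mg/L
Dose 4 (460 mg at t=21 h): 460·exp(−0.04332·3) = 403.938 mg/L
C(24) = 132.583 + 167.581 + 272.336 + 403.938 = 976.437 mg/L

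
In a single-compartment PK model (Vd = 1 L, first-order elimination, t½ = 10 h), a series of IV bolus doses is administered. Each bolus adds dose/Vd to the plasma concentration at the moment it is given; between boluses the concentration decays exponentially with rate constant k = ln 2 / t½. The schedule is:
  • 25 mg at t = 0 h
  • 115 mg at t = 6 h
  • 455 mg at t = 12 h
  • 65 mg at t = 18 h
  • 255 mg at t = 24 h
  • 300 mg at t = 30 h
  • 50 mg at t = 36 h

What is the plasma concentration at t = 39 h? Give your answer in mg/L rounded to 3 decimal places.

390.069 mg/L

k = ln 2 / 10 = 0.06931 per h
Dose 1 (25 mg at t=0 h): 25·exp(−0.06931·39) = 1.675 mg/L
Dose 2 (115 mg at t=6 h): 115·exp(−0.06931·33) = 11.676 mg/L
Dose 3 (455 mg at t=12 h): 455·exp(−0.06931·27) = 70.021 mg/L
Dose 4 (65 mg at t=18 h): 65·exp(−0.06931·21) = 15.162 mg/L
Dose 5 (255 mg at t=24 h): 255·exp(−0.06931·15) = 90.156 mg/L
Dose 6 (300 mg at t=30 h): 300·exp(−0.06931·9) = 160.766 mg/L
Dose 7 (50 mg at t=36 h): 50·exp(−0.06931·3) = 40.613 mg/L
C(39) = 1.675 + 11.676 + 70.021 + 15.162 + 90.156 + 160.766 + 40.613 = 390.069 mg/L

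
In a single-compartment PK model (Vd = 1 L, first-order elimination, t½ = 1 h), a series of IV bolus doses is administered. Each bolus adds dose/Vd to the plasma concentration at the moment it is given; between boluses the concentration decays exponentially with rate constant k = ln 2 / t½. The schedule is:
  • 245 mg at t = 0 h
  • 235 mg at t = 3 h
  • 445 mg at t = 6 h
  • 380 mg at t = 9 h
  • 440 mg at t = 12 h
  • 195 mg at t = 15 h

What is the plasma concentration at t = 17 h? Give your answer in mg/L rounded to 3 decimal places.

64.218 mg/L

k = ln 2 / 1 = 0.69315 per h
Dose 1 (245 mg at t=0 h): 245·exp(−0.69315·17) = 0.002 mg/L
Dose 2 (235 mg at t=3 h): 235·exp(−0.69315·14) = 0.014 mg/L
Dose 3 (445 mg at t=6 h): 445·exp(−0.69315·11) = 0.217 mg/L
Dose 4 (380 mg at t=9 h): 380·exp(−0.69315·8) = 1.484 mg/L
Dose 5 (440 mg at t=12 h): 440·exp(−0.69315·5) = 13.750 mg/L
Dose 6 (195 mg at t=15 h): 195·exp(−0.69315·2) = 48.750 mg/L
C(17) = 0.002 + 0.014 + 0.217 + 1.484 + 13.750 + 48.750 = 64.218 mg/L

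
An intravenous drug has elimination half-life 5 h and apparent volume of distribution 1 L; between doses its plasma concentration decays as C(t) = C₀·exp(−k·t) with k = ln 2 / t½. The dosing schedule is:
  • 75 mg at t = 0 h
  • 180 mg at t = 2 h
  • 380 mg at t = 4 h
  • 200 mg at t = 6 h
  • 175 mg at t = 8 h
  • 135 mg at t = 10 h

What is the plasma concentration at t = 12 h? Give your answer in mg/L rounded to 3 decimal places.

k = ln 2 / 5 = 0.13863 per h
Dose 1 (75 mg at t=0 h): 75·exp(−0.13863·12) = 14.210 mg/L
Dose 2 (180 mg at t=2 h): 180·exp(−0.13863·10) = 45.000 mg/L
Dose 3 (380 mg at t=4 h): 380·exp(−0.13863·8) = 125.353 mg/L
Dose 4 (200 mg at t=6 h): 200·exp(−0.13863·6) = 87.055 mg/L
Dose 5 (175 mg at t=8 h): 175·exp(−0.13863·4) = 100.511 mg/L
Dose 6 (135 mg at t=10 h): 135·exp(−0.13863·2) = 102.311 mg/L
C(12) = 14.210 + 45.000 + 125.353 + 87.055 + 100.511 + 102.311 = 474.440 mg/L

474.440 mg/L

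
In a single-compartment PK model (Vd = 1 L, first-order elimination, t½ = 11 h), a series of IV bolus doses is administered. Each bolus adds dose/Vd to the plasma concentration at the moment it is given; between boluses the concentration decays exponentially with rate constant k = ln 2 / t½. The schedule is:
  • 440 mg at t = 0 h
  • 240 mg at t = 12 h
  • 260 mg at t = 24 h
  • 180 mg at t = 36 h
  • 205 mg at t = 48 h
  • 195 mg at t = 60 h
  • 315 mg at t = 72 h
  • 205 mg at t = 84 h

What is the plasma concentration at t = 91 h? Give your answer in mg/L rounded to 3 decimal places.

k = ln 2 / 11 = 0.06301 per h
Dose 1 (440 mg at t=0 h): 440·exp(−0.06301·91) = 1.423 mg/L
Dose 2 (240 mg at t=12 h): 240·exp(−0.06301·79) = 1.653 mg/L
Dose 3 (260 mg at t=24 h): 260·exp(−0.06301·67) = 3.814 mg/L
Dose 4 (180 mg at t=36 h): 180·exp(−0.06301·55) = 5.625 mg/L
Dose 5 (205 mg at t=48 h): 205·exp(−0.06301·43) = 13.646 mg/L
Dose 6 (195 mg at t=60 h): 195·exp(−0.06301·31) = 27.649 mg/L
Dose 7 (315 mg at t=72 h): 315·exp(−0.06301·19) = 95.137 mg/L
Dose 8 (205 mg at t=84 h): 205·exp(−0.06301·7) = 131.883 mg/L
C(91) = 1.423 + 1.653 + 3.814 + 5.625 + 13.646 + 27.649 + 95.137 + 131.883 = 280.830 mg/L

280.830 mg/L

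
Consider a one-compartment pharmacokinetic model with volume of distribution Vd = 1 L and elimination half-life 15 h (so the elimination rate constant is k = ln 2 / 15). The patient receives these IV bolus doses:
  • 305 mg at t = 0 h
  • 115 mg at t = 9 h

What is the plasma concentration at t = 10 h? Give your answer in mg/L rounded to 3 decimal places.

301.945 mg/L

k = ln 2 / 15 = 0.04621 per h
Dose 1 (305 mg at t=0 h): 305·exp(−0.04621·10) = 192.138 mg/L
Dose 2 (115 mg at t=9 h): 115·exp(−0.04621·1) = 109.807 mg/L
C(10) = 192.138 + 109.807 = 301.945 mg/L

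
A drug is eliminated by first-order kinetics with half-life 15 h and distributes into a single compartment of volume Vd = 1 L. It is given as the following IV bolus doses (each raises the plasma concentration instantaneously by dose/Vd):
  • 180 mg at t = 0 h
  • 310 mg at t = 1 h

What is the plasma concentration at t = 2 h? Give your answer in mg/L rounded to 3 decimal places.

460.111 mg/L

k = ln 2 / 15 = 0.04621 per h
Dose 1 (180 mg at t=0 h): 180·exp(−0.04621·2) = 164.110 mg/L
Dose 2 (310 mg at t=1 h): 310·exp(−0.04621·1) = 296.001 mg/L
C(2) = 164.110 + 296.001 = 460.111 mg/L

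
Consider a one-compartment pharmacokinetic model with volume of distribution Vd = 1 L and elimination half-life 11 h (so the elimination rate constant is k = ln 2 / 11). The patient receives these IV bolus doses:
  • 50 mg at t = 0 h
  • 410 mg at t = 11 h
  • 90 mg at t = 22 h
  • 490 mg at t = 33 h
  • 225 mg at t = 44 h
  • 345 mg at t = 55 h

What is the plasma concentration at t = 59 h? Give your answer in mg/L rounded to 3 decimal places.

k = ln 2 / 11 = 0.06301 per h
Dose 1 (50 mg at t=0 h): 50·exp(−0.06301·59) = 1.214 mg/L
Dose 2 (410 mg at t=11 h): 410·exp(−0.06301·48) = 19.916 mg/L
Dose 3 (90 mg at t=22 h): 90·exp(−0.06301·37) = 8.744 mg/L
Dose 4 (490 mg at t=33 h): 490·exp(−0.06301·26) = 95.207 mg/L
Dose 5 (225 mg at t=44 h): 225·exp(−0.06301·15) = 87.435 mg/L
Dose 6 (345 mg at t=55 h): 345·exp(−0.06301·4) = 268.135 mg/L
C(59) = 1.214 + 19.916 + 8.744 + 95.207 + 87.435 + 268.135 = 480.652 mg/L

480.652 mg/L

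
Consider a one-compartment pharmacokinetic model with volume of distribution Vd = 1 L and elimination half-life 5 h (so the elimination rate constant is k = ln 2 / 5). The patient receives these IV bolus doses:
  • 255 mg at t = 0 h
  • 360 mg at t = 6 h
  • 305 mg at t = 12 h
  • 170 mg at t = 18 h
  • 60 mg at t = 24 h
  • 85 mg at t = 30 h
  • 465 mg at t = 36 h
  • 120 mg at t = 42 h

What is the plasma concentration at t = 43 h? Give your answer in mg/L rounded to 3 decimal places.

311.245 mg/L

k = ln 2 / 5 = 0.13863 per h
Dose 1 (255 mg at t=0 h): 255·exp(−0.13863·43) = 0.657 mg/L
Dose 2 (360 mg at t=6 h): 360·exp(−0.13863·37) = 2.131 mg/L
Dose 3 (305 mg at t=12 h): 305·exp(−0.13863·31) = 4.149 mg/L
Dose 4 (170 mg at t=18 h): 170·exp(−0.13863·25) = 5.313 mg/L
Dose 5 (60 mg at t=24 h): 60·exp(−0.13863·19) = 4.308 mg/L
Dose 6 (85 mg at t=30 h): 85·exp(−0.13863·13) = 14.020 mg/L
Dose 7 (465 mg at t=36 h): 465·exp(−0.13863·7) = 176.202 mg/L
Dose 8 (120 mg at t=42 h): 120·exp(−0.13863·1) = 104.466 mg/L
C(43) = 0.657 + 2.131 + 4.149 + 5.313 + 4.308 + 14.020 + 176.202 + 104.466 = 311.245 mg/L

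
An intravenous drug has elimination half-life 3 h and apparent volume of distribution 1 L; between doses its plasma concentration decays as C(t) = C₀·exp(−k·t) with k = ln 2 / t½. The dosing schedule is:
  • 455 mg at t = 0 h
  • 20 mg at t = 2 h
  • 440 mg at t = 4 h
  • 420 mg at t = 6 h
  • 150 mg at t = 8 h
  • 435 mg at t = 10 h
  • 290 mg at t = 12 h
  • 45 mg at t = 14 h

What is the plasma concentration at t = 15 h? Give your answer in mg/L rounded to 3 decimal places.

449.855 mg/L

k = ln 2 / 3 = 0.23105 per h
Dose 1 (455 mg at t=0 h): 455·exp(−0.23105·15) = 14.219 mg/L
Dose 2 (20 mg at t=2 h): 20·exp(−0.23105·13) = 0.992 mg/L
Dose 3 (440 mg at t=4 h): 440·exp(−0.23105·11) = 34.648 mg/L
Dose 4 (420 mg at t=6 h): 420·exp(−0.23105·9) = 52.500 mg/L
Dose 5 (150 mg at t=8 h): 150·exp(−0.23105·7) = 29.764 mg/L
Dose 6 (435 mg at t=10 h): 435·exp(−0.23105·5) = 137.016 mg/L
Dose 7 (290 mg at t=12 h): 290·exp(−0.23105·3) = 145.000 mg/L
Dose 8 (45 mg at t=14 h): 45·exp(−0.23105·1) = 35.717 mg/L
C(15) = 14.219 + 0.992 + 34.648 + 52.500 + 29.764 + 137.016 + 145.000 + 35.717 = 449.855 mg/L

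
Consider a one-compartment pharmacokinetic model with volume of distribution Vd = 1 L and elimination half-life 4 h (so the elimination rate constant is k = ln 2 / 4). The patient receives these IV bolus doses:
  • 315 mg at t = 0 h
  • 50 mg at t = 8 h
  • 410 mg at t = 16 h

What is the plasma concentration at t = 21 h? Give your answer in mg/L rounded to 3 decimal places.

185.917 mg/L

k = ln 2 / 4 = 0.17329 per h
Dose 1 (315 mg at t=0 h): 315·exp(−0.17329·21) = 8.278 mg/L
Dose 2 (50 mg at t=8 h): 50·exp(−0.17329·13) = 5.256 mg/L
Dose 3 (410 mg at t=16 h): 410·exp(−0.17329·5) = 172.384 mg/L
C(21) = 8.278 + 5.256 + 172.384 = 185.917 mg/L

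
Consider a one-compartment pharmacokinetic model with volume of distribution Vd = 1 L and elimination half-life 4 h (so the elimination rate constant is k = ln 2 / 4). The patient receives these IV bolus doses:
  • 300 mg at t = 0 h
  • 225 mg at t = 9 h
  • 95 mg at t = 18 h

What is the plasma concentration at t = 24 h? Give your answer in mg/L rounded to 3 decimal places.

54.998 mg/L

k = ln 2 / 4 = 0.17329 per h
Dose 1 (300 mg at t=0 h): 300·exp(−0.17329·24) = 4.688 mg/L
Dose 2 (225 mg at t=9 h): 225·exp(−0.17329·15) = 16.723 mg/L
Dose 3 (95 mg at t=18 h): 95·exp(−0.17329·6) = 33.588 mg/L
C(24) = 4.688 + 16.723 + 33.588 = 54.998 mg/L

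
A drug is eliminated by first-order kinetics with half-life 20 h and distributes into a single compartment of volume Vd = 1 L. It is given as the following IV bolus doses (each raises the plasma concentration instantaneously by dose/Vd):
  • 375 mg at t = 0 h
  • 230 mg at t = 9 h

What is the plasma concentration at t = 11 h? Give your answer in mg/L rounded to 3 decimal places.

470.730 mg/L

k = ln 2 / 20 = 0.03466 per h
Dose 1 (375 mg at t=0 h): 375·exp(−0.03466·11) = 256.133 mg/L
Dose 2 (230 mg at t=9 h): 230·exp(−0.03466·2) = 214.598 mg/L
C(11) = 256.133 + 214.598 = 470.730 mg/L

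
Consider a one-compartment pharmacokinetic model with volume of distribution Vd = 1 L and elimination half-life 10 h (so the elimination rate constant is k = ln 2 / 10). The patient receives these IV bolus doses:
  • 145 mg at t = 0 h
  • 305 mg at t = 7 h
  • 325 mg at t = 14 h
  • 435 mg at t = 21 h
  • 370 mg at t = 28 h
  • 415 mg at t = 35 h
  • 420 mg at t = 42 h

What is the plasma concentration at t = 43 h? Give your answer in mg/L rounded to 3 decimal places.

k = ln 2 / 10 = 0.06931 per h
Dose 1 (145 mg at t=0 h): 145·exp(−0.06931·43) = 7.361 mg/L
Dose 2 (305 mg at t=7 h): 305·exp(−0.06931·36) = 25.153 mg/L
Dose 3 (325 mg at t=14 h): 325·exp(−0.06931·29) = 43.541 mg/L
Dose 4 (435 mg at t=21 h): 435·exp(−0.06931·22) = 94.672 mg/L
Dose 5 (370 mg at t=28 h): 370·exp(−0.06931·15) = 130.815 mg/L
Dose 6 (415 mg at t=35 h): 415·exp(−0.06931·8) = 238.355 mg/L
Dose 7 (420 mg at t=42 h): 420·exp(−0.06931·1) = 391.874 mg/L
C(43) = 7.361 + 25.153 + 43.541 + 94.672 + 130.815 + 238.355 + 391.874 = 931.771 mg/L

931.771 mg/L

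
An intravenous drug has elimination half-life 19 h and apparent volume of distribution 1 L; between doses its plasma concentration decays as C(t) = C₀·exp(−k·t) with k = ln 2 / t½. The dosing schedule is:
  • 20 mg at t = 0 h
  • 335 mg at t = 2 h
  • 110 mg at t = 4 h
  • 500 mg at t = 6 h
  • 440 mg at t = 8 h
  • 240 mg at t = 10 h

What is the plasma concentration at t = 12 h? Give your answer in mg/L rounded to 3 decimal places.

k = ln 2 / 19 = 0.03648 per h
Dose 1 (20 mg at t=0 h): 20·exp(−0.03648·12) = 12.909 mg/L
Dose 2 (335 mg at t=2 h): 335·exp(−0.03648·10) = 232.599 mg/L
Dose 3 (110 mg at t=4 h): 110·exp(−0.03648·8) = 82.157 mg/L
Dose 4 (500 mg at t=6 h): 500·exp(−0.03648·6) = 401.706 mg/L
Dose 5 (440 mg at t=8 h): 440·exp(−0.03648·4) = 380.258 mg/L
Dose 6 (240 mg at t=10 h): 240·exp(−0.03648·2) = 223.112 mg/L
C(12) = 12.909 + 232.599 + 82.157 + 401.706 + 380.258 + 223.112 = 1332.741 mg/L

1332.741 mg/L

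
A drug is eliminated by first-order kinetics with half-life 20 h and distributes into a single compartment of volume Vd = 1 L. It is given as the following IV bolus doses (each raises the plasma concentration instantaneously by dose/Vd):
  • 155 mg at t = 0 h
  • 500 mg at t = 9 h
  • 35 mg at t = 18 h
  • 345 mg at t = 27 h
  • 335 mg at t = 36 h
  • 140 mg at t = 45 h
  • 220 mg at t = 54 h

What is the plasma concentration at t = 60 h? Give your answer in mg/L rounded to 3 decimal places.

630.605 mg/L

k = ln 2 / 20 = 0.03466 per h
Dose 1 (155 mg at t=0 h): 155·exp(−0.03466·60) = 19.375 mg/L
Dose 2 (500 mg at t=9 h): 500·exp(−0.03466·51) = 85.378 mg/L
Dose 3 (35 mg at t=18 h): 35·exp(−0.03466·42) = 8.164 mg/L
Dose 4 (345 mg at t=27 h): 345·exp(−0.03466·33) = 109.931 mg/L
Dose 5 (335 mg at t=36 h): 335·exp(−0.03466·24) = 145.817 mg/L
Dose 6 (140 mg at t=45 h): 140·exp(−0.03466·15) = 83.244 mg/L
Dose 7 (220 mg at t=54 h): 220·exp(−0.03466·6) = 178.696 mg/L
C(60) = 19.375 + 85.378 + 8.164 + 109.931 + 145.817 + 83.244 + 178.696 = 630.605 mg/L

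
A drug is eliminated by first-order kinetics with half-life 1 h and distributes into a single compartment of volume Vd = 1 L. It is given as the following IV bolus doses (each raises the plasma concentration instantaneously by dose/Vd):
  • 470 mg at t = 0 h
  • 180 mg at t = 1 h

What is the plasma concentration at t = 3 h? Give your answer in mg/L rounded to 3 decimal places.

103.750 mg/L

k = ln 2 / 1 = 0.69315 per h
Dose 1 (470 mg at t=0 h): 470·exp(−0.69315·3) = 58.750 mg/L
Dose 2 (180 mg at t=1 h): 180·exp(−0.69315·2) = 45.000 mg/L
C(3) = 58.750 + 45.000 = 103.750 mg/L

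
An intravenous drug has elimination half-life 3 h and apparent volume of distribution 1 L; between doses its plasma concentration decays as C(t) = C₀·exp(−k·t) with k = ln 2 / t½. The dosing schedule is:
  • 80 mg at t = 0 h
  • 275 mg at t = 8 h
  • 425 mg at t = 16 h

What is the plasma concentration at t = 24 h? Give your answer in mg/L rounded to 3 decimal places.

k = ln 2 / 3 = 0.23105 per h
Dose 1 (80 mg at t=0 h): 80·exp(−0.23105·24) = 0.313 mg/L
Dose 2 (275 mg at t=8 h): 275·exp(−0.23105·16) = 6.821 mg/L
Dose 3 (425 mg at t=16 h): 425·exp(−0.23105·8) = 66.933 mg/L
C(24) = 0.313 + 6.821 + 66.933 = 74.067 mg/L

74.067 mg/L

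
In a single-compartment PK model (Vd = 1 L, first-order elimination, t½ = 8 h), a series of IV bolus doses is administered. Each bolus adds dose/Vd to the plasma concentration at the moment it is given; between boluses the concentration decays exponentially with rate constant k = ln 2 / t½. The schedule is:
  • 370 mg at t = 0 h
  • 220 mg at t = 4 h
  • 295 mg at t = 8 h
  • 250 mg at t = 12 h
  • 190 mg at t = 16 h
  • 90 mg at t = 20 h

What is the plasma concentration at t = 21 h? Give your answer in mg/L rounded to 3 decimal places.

526.412 mg/L

k = ln 2 / 8 = 0.08664 per h
Dose 1 (370 mg at t=0 h): 370·exp(−0.08664·21) = 59.979 mg/L
Dose 2 (220 mg at t=4 h): 220·exp(−0.08664·17) = 50.435 mg/L
Dose 3 (295 mg at t=8 h): 295·exp(−0.08664·13) = 95.642 mg/L
Dose 4 (250 mg at t=12 h): 250·exp(−0.08664·9) = 114.626 mg/L
Dose 5 (190 mg at t=16 h): 190·exp(−0.08664·5) = 123.200 mg/L
Dose 6 (90 mg at t=20 h): 90·exp(−0.08664·1) = 82.530 mg/L
C(21) = 59.979 + 50.435 + 95.642 + 114.626 + 123.200 + 82.530 = 526.412 mg/L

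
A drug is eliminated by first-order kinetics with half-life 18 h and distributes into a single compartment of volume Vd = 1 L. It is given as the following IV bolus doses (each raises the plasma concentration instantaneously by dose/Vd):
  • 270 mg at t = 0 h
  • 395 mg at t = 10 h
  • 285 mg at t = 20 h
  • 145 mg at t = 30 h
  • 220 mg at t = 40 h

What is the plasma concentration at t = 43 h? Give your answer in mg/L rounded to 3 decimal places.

563.828 mg/L

k = ln 2 / 18 = 0.03851 per h
Dose 1 (270 mg at t=0 h): 270·exp(−0.03851·43) = 51.551 mg/L
Dose 2 (395 mg at t=10 h): 395·exp(−0.03851·33) = 110.843 mg/L
Dose 3 (285 mg at t=20 h): 285·exp(−0.03851·23) = 117.543 mg/L
Dose 4 (145 mg at t=30 h): 145·exp(−0.03851·13) = 87.894 mg/L
Dose 5 (220 mg at t=40 h): 220·exp(−0.03851·3) = 195.998 mg/L
C(43) = 51.551 + 110.843 + 117.543 + 87.894 + 195.998 = 563.828 mg/L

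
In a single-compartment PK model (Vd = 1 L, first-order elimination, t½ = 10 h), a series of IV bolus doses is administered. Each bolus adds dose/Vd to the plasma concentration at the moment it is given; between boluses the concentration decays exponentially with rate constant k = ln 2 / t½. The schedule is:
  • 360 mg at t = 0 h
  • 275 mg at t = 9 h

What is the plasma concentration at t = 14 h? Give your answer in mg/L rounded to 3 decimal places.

330.869 mg/L

k = ln 2 / 10 = 0.06931 per h
Dose 1 (360 mg at t=0 h): 360·exp(−0.06931·14) = 136.414 mg/L
Dose 2 (275 mg at t=9 h): 275·exp(−0.06931·5) = 194.454 mg/L
C(14) = 136.414 + 194.454 = 330.869 mg/L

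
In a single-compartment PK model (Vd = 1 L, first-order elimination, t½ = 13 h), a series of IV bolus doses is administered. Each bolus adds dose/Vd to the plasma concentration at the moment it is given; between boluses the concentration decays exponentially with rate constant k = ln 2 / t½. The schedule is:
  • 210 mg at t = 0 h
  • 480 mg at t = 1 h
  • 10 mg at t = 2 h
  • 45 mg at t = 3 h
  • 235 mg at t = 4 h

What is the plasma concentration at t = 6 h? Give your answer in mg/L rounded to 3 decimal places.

k = ln 2 / 13 = 0.05332 per h
Dose 1 (210 mg at t=0 h): 210·exp(−0.05332·6) = 152.504 mg/L
Dose 2 (480 mg at t=1 h): 480·exp(−0.05332·5) = 367.672 mg/L
Dose 3 (10 mg at t=2 h): 10·exp(−0.05332·4) = 8.079 mg/L
Dose 4 (45 mg at t=3 h): 45·exp(−0.05332·3) = 38.348 mg/L
Dose 5 (235 mg at t=4 h): 235·exp(−0.05332·2) = 211.230 mg/L
C(6) = 152.504 + 367.672 + 8.079 + 38.348 + 211.230 = 777.834 mg/L

777.834 mg/L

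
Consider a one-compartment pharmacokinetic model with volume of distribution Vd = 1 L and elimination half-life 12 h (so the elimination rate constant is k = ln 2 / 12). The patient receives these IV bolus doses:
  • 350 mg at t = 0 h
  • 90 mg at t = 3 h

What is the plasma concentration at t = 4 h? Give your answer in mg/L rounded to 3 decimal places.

362.744 mg/L

k = ln 2 / 12 = 0.05776 per h
Dose 1 (350 mg at t=0 h): 350·exp(−0.05776·4) = 277.795 mg/L
Dose 2 (90 mg at t=3 h): 90·exp(−0.05776·1) = 84.949 mg/L
C(4) = 277.795 + 84.949 = 362.744 mg/L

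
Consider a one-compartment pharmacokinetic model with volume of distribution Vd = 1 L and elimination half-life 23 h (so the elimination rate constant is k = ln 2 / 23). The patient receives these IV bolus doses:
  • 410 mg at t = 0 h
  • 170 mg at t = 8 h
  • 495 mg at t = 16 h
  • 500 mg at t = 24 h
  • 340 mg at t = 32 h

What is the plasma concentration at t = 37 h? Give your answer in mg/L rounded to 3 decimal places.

k = ln 2 / 23 = 0.03014 per h
Dose 1 (410 mg at t=0 h): 410·exp(−0.03014·37) = 134.437 mg/L
Dose 2 (170 mg at t=8 h): 170·exp(−0.03014·29) = 70.940 mg/L
Dose 3 (495 mg at t=16 h): 495·exp(−0.03014·21) = 262.876 mg/L
Dose 4 (500 mg at t=24 h): 500·exp(−0.03014·13) = 337.927 mg/L
Dose 5 (340 mg at t=32 h): 340·exp(−0.03014·5) = 292.441 mg/L
C(37) = 134.437 + 70.940 + 262.876 + 337.927 + 292.441 = 1098.620 mg/L

1098.620 mg/L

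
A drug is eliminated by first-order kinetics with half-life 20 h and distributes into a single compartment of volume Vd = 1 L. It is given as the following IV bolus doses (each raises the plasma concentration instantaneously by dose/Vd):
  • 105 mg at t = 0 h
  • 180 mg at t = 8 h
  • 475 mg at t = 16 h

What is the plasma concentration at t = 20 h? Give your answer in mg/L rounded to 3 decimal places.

584.767 mg/L

k = ln 2 / 20 = 0.03466 per h
Dose 1 (105 mg at t=0 h): 105·exp(−0.03466·20) = 52.500 mg/L
Dose 2 (180 mg at t=8 h): 180·exp(−0.03466·12) = 118.756 mg/L
Dose 3 (475 mg at t=16 h): 475·exp(−0.03466·4) = 413.512 mg/L
C(20) = 52.500 + 118.756 + 413.512 = 584.767 mg/L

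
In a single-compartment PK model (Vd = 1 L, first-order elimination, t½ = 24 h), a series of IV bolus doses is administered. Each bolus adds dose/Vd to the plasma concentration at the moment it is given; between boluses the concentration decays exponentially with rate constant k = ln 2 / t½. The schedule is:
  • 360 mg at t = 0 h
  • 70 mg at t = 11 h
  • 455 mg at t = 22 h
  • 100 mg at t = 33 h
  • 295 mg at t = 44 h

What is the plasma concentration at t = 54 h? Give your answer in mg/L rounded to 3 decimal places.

k = ln 2 / 24 = 0.02888 per h
Dose 1 (360 mg at t=0 h): 360·exp(−0.02888·54) = 75.681 mg/L
Dose 2 (70 mg at t=11 h): 70·exp(−0.02888·43) = 20.219 mg/L
Dose 3 (455 mg at t=22 h): 455·exp(−0.02888·32) = 180.567 mg/L
Dose 4 (100 mg at t=33 h): 100·exp(−0.02888·21) = 54.525 mg/L
Dose 5 (295 mg at t=44 h): 295·exp(−0.02888·10) = 221.000 mg/L
C(54) = 75.681 + 20.219 + 180.567 + 54.525 + 221.000 = 551.992 mg/L

551.992 mg/L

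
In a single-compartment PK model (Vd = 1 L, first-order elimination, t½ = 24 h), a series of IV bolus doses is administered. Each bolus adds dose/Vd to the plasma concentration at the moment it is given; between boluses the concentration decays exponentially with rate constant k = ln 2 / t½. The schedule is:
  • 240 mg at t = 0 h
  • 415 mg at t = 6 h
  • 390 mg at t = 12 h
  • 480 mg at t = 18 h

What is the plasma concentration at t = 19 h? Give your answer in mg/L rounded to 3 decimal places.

1208.687 mg/L

k = ln 2 / 24 = 0.02888 per h
Dose 1 (240 mg at t=0 h): 240·exp(−0.02888·19) = 138.642 mg/L
Dose 2 (415 mg at t=6 h): 415·exp(−0.02888·13) = 285.095 mg/L
Dose 3 (390 mg at t=12 h): 390·exp(−0.02888·7) = 318.614 mg/L
Dose 4 (480 mg at t=18 h): 480·exp(−0.02888·1) = 466.335 mg/L
C(19) = 138.642 + 285.095 + 318.614 + 466.335 = 1208.687 mg/L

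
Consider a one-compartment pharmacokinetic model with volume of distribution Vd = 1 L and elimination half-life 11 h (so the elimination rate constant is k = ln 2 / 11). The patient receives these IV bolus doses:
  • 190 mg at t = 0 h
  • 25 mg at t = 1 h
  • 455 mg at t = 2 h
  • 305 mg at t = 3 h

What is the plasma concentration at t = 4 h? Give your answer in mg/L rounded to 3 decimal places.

855.860 mg/L

k = ln 2 / 11 = 0.06301 per h
Dose 1 (190 mg at t=0 h): 190·exp(−0.06301·4) = 147.669 mg/L
Dose 2 (25 mg at t=1 h): 25·exp(−0.06301·3) = 20.694 mg/L
Dose 3 (455 mg at t=2 h): 455·exp(−0.06301·2) = 401.124 mg/L
Dose 4 (305 mg at t=3 h): 305·exp(−0.06301·1) = 286.374 mg/L
C(4) = 147.669 + 20.694 + 401.124 + 286.374 = 855.860 mg/L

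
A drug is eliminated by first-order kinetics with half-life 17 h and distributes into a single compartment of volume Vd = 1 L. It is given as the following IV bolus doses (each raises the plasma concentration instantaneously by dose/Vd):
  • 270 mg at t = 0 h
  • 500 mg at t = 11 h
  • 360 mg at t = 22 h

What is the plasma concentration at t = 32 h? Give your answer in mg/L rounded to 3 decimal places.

k = ln 2 / 17 = 0.04077 per h
Dose 1 (270 mg at t=0 h): 270·exp(−0.04077·32) = 73.235 mg/L
Dose 2 (500 mg at t=11 h): 500·exp(−0.04077·21) = 212.378 mg/L
Dose 3 (360 mg at t=22 h): 360·exp(−0.04077·10) = 239.456 mg/L
C(32) = 73.235 + 212.378 + 239.456 = 525.069 mg/L

525.069 mg/L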